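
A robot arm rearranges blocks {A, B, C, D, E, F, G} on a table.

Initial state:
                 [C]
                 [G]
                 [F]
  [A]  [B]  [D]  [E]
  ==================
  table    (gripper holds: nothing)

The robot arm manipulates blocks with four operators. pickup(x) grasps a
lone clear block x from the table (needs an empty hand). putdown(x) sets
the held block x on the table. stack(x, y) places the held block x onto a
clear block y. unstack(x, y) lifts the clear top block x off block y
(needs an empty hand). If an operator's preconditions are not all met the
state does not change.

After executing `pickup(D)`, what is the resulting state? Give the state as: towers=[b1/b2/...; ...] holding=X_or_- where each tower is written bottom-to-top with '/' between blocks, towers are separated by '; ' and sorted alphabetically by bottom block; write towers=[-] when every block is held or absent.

towers=[A; B; E/F/G/C] holding=D

before: towers=[A; B; D; E/F/G/C] holding=-
pre[pickup(D)]: clear(D) ok, ontable(D) ok, handempty ok
all met → apply pickup(D)
after:  towers=[A; B; E/F/G/C] holding=D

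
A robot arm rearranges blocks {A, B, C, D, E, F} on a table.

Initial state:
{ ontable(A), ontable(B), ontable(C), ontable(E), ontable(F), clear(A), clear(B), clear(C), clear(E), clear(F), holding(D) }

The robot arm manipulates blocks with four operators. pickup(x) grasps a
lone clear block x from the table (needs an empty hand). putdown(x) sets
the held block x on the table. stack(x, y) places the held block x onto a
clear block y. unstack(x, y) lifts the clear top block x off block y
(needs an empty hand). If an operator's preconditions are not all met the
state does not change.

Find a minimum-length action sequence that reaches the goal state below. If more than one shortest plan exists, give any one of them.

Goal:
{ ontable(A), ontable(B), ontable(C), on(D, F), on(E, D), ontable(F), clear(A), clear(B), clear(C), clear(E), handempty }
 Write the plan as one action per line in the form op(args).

stack(D, F)
pickup(E)
stack(E, D)

step 1 (stack(D, F)): towers=[A; B; C; E; F/D] holding=-
step 2 (pickup(E)): towers=[A; B; C; F/D] holding=E
step 3 (stack(E, D)): towers=[A; B; C; F/D/E] holding=-
goal check: towers=[A; B; C; F/D/E] holding=- — reached (length 3, optimal by BFS)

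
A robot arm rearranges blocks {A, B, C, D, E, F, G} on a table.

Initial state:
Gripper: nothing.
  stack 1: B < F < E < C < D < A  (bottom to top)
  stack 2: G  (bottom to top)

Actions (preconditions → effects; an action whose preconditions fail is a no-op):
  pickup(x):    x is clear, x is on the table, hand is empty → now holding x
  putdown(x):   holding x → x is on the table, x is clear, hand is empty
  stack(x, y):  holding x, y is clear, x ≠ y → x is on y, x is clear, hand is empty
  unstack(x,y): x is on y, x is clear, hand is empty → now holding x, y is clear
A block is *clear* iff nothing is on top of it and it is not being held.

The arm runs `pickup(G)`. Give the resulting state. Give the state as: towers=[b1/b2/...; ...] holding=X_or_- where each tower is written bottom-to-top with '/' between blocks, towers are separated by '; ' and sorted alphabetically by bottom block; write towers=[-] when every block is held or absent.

before: towers=[B/F/E/C/D/A; G] holding=-
pre[pickup(G)]: clear(G) yes, ontable(G) yes, handempty yes
all met → apply pickup(G)
after:  towers=[B/F/E/C/D/A] holding=G

towers=[B/F/E/C/D/A] holding=G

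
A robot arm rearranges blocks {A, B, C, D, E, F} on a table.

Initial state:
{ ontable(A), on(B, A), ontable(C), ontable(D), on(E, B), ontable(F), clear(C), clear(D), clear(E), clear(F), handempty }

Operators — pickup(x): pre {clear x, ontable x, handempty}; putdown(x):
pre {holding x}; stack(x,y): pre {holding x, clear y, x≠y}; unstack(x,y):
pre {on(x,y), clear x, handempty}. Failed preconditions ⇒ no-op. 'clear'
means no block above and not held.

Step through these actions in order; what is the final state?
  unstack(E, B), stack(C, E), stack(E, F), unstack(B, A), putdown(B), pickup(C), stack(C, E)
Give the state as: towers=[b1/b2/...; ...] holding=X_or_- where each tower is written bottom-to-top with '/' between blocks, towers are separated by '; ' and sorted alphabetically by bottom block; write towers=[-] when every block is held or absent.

step 1 (unstack(E, B)): towers=[A/B; C; D; F] holding=E
step 2 (stack(C, E)) [no-op]: towers=[A/B; C; D; F] holding=E
step 3 (stack(E, F)): towers=[A/B; C; D; F/E] holding=-
step 4 (unstack(B, A)): towers=[A; C; D; F/E] holding=B
step 5 (putdown(B)): towers=[A; B; C; D; F/E] holding=-
step 6 (pickup(C)): towers=[A; B; D; F/E] holding=C
step 7 (stack(C, E)): towers=[A; B; D; F/E/C] holding=-

towers=[A; B; D; F/E/C] holding=-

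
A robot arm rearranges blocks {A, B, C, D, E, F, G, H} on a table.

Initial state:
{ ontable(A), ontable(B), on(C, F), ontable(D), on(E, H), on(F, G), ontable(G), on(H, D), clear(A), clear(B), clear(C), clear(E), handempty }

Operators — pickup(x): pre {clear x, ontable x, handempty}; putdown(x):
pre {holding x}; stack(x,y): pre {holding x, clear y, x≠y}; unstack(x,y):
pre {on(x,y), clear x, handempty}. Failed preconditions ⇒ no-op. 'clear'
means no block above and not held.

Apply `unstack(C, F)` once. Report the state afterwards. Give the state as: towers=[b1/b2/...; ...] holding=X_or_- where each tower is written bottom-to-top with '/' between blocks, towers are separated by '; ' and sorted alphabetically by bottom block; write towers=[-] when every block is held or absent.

towers=[A; B; D/H/E; G/F] holding=C

before: towers=[A; B; D/H/E; G/F/C] holding=-
pre[unstack(C, F)]: on(C,F) yes, clear(C) yes, handempty yes
all met → apply unstack(C, F)
after:  towers=[A; B; D/H/E; G/F] holding=C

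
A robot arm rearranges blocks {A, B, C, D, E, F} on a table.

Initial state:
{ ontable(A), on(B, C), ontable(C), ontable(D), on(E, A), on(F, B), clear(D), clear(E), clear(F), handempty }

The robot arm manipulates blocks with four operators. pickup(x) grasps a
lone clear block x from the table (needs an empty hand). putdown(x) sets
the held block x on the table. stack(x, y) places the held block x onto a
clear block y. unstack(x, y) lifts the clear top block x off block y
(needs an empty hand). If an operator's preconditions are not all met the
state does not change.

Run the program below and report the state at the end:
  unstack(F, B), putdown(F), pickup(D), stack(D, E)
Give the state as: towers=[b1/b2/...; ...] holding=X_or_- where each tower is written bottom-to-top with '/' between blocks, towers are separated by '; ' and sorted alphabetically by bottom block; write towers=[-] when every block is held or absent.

towers=[A/E/D; C/B; F] holding=-

step 1 (unstack(F, B)): towers=[A/E; C/B; D] holding=F
step 2 (putdown(F)): towers=[A/E; C/B; D; F] holding=-
step 3 (pickup(D)): towers=[A/E; C/B; F] holding=D
step 4 (stack(D, E)): towers=[A/E/D; C/B; F] holding=-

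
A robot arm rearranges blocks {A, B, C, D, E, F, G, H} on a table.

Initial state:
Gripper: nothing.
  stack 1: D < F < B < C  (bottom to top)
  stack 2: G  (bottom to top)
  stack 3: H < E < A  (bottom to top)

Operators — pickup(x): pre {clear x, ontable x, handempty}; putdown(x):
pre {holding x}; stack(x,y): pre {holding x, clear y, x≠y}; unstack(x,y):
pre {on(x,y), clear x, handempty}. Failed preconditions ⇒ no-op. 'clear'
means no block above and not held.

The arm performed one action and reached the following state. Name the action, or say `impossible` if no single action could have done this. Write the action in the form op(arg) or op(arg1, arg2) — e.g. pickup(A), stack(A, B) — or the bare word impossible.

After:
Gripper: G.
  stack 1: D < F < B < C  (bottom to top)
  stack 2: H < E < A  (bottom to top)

target: towers=[D/F/B/C; H/E/A] holding=G
         pickup(G) → towers=[D/F/B/C; H/E/A] holding=G  ← match
     unstack(A, E) → towers=[D/F/B/C; G; H/E] holding=A
     unstack(C, B) → towers=[D/F/B; G; H/E/A] holding=C

pickup(G)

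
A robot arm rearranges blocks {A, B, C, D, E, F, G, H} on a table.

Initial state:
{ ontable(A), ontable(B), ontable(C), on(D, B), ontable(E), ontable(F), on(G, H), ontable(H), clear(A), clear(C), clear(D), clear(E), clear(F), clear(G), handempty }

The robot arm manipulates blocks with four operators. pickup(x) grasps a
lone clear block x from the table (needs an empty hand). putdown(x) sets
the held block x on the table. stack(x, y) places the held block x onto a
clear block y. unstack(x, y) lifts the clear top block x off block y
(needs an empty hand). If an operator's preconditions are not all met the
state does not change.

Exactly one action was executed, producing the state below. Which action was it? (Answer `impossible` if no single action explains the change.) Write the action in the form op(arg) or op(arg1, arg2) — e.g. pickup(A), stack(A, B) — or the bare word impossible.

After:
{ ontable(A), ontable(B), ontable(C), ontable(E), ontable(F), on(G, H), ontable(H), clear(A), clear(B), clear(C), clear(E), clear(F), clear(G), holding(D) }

target: towers=[A; B; C; E; F; H/G] holding=D
     unstack(G, H) → towers=[A; B/D; C; E; F; H] holding=G
         pickup(A) → towers=[B/D; C; E; F; H/G] holding=A
         pickup(E) → towers=[A; B/D; C; F; H/G] holding=E
         pickup(F) → towers=[A; B/D; C; E; H/G] holding=F
     unstack(D, B) → towers=[A; B; C; E; F; H/G] holding=D  ← match
         pickup(C) → towers=[A; B/D; E; F; H/G] holding=C

unstack(D, B)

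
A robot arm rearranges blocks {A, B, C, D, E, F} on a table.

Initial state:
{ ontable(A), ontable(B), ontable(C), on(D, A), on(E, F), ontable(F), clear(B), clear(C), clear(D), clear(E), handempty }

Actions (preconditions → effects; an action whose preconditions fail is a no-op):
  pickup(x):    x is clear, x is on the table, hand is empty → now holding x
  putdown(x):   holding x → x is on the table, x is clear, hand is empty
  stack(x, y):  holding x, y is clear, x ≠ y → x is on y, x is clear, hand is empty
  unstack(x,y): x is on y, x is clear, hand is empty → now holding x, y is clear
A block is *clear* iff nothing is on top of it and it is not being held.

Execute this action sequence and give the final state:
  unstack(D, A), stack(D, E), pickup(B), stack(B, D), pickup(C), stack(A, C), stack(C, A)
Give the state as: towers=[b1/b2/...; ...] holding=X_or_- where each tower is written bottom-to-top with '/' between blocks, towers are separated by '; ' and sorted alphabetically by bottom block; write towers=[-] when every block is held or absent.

towers=[A/C; F/E/D/B] holding=-

step 1 (unstack(D, A)): towers=[A; B; C; F/E] holding=D
step 2 (stack(D, E)): towers=[A; B; C; F/E/D] holding=-
step 3 (pickup(B)): towers=[A; C; F/E/D] holding=B
step 4 (stack(B, D)): towers=[A; C; F/E/D/B] holding=-
step 5 (pickup(C)): towers=[A; F/E/D/B] holding=C
step 6 (stack(A, C)) [no-op]: towers=[A; F/E/D/B] holding=C
step 7 (stack(C, A)): towers=[A/C; F/E/D/B] holding=-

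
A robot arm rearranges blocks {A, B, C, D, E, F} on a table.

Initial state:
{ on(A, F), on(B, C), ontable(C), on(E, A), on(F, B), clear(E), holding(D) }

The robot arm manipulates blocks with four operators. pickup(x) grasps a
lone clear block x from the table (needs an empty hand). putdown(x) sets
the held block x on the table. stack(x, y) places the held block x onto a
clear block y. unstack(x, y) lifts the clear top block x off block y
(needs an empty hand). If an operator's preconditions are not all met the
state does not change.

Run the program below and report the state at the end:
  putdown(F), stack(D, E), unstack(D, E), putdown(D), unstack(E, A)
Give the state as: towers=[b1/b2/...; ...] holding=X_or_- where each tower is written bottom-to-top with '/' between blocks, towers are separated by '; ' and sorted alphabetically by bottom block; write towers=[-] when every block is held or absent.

step 1 (putdown(F)) [no-op]: towers=[C/B/F/A/E] holding=D
step 2 (stack(D, E)): towers=[C/B/F/A/E/D] holding=-
step 3 (unstack(D, E)): towers=[C/B/F/A/E] holding=D
step 4 (putdown(D)): towers=[C/B/F/A/E; D] holding=-
step 5 (unstack(E, A)): towers=[C/B/F/A; D] holding=E

towers=[C/B/F/A; D] holding=E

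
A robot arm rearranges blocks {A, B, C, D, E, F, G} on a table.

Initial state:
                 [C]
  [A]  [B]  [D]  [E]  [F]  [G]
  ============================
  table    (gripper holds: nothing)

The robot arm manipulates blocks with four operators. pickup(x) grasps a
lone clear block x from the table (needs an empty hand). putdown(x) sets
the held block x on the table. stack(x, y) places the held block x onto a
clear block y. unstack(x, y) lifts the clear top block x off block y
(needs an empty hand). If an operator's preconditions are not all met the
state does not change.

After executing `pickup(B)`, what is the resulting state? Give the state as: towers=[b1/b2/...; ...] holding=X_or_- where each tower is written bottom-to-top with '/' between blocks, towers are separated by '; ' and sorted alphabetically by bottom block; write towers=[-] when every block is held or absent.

before: towers=[A; B; D; E/C; F; G] holding=-
pre[pickup(B)]: clear(B) ✓, ontable(B) ✓, handempty ✓
all met → apply pickup(B)
after:  towers=[A; D; E/C; F; G] holding=B

towers=[A; D; E/C; F; G] holding=B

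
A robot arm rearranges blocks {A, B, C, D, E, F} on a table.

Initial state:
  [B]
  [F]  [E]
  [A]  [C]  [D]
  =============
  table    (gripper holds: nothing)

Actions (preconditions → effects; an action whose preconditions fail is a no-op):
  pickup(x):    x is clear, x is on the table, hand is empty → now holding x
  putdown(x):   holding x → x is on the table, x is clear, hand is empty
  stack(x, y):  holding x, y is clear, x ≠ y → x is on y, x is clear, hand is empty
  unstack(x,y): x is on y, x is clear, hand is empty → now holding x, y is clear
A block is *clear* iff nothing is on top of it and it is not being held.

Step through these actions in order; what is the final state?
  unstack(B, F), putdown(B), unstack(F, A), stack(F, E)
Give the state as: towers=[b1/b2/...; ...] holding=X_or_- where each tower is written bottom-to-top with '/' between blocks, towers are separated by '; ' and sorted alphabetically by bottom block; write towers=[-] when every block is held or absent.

towers=[A; B; C/E/F; D] holding=-

step 1 (unstack(B, F)): towers=[A/F; C/E; D] holding=B
step 2 (putdown(B)): towers=[A/F; B; C/E; D] holding=-
step 3 (unstack(F, A)): towers=[A; B; C/E; D] holding=F
step 4 (stack(F, E)): towers=[A; B; C/E/F; D] holding=-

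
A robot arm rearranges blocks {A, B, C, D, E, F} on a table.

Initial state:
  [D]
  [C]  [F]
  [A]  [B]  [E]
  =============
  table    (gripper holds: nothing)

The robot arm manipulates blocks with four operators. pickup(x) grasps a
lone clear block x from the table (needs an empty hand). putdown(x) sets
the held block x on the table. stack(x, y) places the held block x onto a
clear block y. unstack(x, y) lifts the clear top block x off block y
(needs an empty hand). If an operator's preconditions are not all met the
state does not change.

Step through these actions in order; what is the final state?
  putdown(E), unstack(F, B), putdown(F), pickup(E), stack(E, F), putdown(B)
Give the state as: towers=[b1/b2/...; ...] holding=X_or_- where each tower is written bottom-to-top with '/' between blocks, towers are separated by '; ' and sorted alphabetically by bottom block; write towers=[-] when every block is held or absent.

towers=[A/C/D; B; F/E] holding=-

step 1 (putdown(E)) [no-op]: towers=[A/C/D; B/F; E] holding=-
step 2 (unstack(F, B)): towers=[A/C/D; B; E] holding=F
step 3 (putdown(F)): towers=[A/C/D; B; E; F] holding=-
step 4 (pickup(E)): towers=[A/C/D; B; F] holding=E
step 5 (stack(E, F)): towers=[A/C/D; B; F/E] holding=-
step 6 (putdown(B)) [no-op]: towers=[A/C/D; B; F/E] holding=-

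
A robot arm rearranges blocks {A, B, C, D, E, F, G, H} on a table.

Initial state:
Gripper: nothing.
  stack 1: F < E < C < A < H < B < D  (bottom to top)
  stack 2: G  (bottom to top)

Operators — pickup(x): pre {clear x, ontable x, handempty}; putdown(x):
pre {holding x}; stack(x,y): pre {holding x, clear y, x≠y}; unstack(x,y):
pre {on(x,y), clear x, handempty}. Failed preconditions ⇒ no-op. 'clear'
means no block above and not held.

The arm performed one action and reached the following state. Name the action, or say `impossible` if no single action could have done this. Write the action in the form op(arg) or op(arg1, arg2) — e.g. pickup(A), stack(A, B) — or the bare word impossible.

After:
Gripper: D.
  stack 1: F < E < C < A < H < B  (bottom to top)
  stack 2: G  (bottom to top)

target: towers=[F/E/C/A/H/B; G] holding=D
         pickup(G) → towers=[F/E/C/A/H/B/D] holding=G
     unstack(D, B) → towers=[F/E/C/A/H/B; G] holding=D  ← match

unstack(D, B)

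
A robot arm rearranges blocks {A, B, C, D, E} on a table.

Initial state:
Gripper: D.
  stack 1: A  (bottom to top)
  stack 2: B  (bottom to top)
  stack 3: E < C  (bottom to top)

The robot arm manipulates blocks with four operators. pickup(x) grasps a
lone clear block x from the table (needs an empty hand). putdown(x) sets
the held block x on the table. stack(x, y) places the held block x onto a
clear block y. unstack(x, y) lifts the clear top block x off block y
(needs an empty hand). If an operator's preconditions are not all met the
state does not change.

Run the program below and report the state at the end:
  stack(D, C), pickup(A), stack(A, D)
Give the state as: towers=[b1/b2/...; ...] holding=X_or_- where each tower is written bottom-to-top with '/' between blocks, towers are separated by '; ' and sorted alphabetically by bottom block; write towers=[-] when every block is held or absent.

towers=[B; E/C/D/A] holding=-

step 1 (stack(D, C)): towers=[A; B; E/C/D] holding=-
step 2 (pickup(A)): towers=[B; E/C/D] holding=A
step 3 (stack(A, D)): towers=[B; E/C/D/A] holding=-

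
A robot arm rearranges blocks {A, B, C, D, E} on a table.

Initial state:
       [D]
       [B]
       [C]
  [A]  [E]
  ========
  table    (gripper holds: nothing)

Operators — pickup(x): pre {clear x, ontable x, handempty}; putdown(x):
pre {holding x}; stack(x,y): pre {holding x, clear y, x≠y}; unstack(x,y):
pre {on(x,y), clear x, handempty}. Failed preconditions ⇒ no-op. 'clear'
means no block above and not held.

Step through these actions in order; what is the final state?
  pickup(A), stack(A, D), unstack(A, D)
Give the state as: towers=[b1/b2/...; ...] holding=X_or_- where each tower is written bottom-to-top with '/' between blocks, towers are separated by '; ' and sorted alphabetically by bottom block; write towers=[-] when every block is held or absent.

towers=[E/C/B/D] holding=A

step 1 (pickup(A)): towers=[E/C/B/D] holding=A
step 2 (stack(A, D)): towers=[E/C/B/D/A] holding=-
step 3 (unstack(A, D)): towers=[E/C/B/D] holding=A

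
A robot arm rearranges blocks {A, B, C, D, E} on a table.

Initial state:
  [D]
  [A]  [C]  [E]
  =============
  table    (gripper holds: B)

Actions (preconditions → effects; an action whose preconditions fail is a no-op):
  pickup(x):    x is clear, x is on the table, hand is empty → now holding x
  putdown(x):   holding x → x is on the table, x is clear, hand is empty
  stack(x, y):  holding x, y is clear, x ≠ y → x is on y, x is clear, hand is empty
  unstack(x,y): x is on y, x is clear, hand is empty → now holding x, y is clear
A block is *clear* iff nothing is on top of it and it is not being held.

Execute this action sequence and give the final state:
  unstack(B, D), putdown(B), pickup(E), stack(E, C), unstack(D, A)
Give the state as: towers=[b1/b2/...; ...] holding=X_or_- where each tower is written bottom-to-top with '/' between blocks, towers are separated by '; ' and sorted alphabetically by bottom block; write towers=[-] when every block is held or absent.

step 1 (unstack(B, D)) [no-op]: towers=[A/D; C; E] holding=B
step 2 (putdown(B)): towers=[A/D; B; C; E] holding=-
step 3 (pickup(E)): towers=[A/D; B; C] holding=E
step 4 (stack(E, C)): towers=[A/D; B; C/E] holding=-
step 5 (unstack(D, A)): towers=[A; B; C/E] holding=D

towers=[A; B; C/E] holding=D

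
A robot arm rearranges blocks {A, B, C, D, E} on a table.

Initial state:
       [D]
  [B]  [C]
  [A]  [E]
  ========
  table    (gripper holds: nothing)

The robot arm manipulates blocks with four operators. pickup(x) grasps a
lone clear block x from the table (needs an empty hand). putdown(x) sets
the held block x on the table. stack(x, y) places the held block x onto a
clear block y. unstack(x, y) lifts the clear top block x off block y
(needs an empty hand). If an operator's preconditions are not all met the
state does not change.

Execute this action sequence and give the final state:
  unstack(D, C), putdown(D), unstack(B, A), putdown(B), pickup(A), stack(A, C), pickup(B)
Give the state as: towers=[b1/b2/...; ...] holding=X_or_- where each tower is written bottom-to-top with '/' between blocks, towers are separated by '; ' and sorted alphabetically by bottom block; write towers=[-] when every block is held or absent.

step 1 (unstack(D, C)): towers=[A/B; E/C] holding=D
step 2 (putdown(D)): towers=[A/B; D; E/C] holding=-
step 3 (unstack(B, A)): towers=[A; D; E/C] holding=B
step 4 (putdown(B)): towers=[A; B; D; E/C] holding=-
step 5 (pickup(A)): towers=[B; D; E/C] holding=A
step 6 (stack(A, C)): towers=[B; D; E/C/A] holding=-
step 7 (pickup(B)): towers=[D; E/C/A] holding=B

towers=[D; E/C/A] holding=B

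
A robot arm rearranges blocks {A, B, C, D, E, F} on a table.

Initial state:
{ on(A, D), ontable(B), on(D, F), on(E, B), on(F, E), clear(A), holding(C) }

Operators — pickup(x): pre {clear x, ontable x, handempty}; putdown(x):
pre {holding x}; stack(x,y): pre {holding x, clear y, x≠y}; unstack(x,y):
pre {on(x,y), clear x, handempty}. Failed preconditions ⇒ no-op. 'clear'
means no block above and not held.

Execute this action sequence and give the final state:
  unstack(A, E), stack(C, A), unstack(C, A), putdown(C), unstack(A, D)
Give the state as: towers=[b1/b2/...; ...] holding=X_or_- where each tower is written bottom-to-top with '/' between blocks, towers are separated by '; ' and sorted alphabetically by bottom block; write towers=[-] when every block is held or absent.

towers=[B/E/F/D; C] holding=A

step 1 (unstack(A, E)) [no-op]: towers=[B/E/F/D/A] holding=C
step 2 (stack(C, A)): towers=[B/E/F/D/A/C] holding=-
step 3 (unstack(C, A)): towers=[B/E/F/D/A] holding=C
step 4 (putdown(C)): towers=[B/E/F/D/A; C] holding=-
step 5 (unstack(A, D)): towers=[B/E/F/D; C] holding=A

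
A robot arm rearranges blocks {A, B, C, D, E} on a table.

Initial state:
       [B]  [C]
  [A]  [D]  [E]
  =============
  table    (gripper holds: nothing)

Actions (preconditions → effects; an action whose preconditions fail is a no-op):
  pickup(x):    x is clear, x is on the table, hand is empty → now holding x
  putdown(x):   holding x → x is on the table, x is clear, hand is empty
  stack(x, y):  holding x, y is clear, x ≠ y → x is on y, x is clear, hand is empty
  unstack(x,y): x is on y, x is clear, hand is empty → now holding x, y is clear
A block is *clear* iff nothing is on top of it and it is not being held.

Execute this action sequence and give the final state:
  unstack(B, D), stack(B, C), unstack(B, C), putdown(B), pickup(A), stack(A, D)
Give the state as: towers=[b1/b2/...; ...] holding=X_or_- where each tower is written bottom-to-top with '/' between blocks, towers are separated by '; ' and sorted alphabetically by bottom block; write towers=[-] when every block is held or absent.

step 1 (unstack(B, D)): towers=[A; D; E/C] holding=B
step 2 (stack(B, C)): towers=[A; D; E/C/B] holding=-
step 3 (unstack(B, C)): towers=[A; D; E/C] holding=B
step 4 (putdown(B)): towers=[A; B; D; E/C] holding=-
step 5 (pickup(A)): towers=[B; D; E/C] holding=A
step 6 (stack(A, D)): towers=[B; D/A; E/C] holding=-

towers=[B; D/A; E/C] holding=-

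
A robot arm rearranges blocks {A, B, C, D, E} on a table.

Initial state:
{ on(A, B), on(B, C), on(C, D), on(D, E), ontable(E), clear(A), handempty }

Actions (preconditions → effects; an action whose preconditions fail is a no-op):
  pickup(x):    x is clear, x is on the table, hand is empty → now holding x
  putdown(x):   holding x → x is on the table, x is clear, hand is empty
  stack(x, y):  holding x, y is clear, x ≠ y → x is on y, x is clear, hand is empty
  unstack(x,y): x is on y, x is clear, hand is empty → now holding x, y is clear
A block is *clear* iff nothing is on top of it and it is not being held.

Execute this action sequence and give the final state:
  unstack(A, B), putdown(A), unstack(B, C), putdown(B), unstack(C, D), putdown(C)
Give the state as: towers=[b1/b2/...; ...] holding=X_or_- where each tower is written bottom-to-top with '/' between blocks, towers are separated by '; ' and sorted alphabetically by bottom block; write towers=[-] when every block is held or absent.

towers=[A; B; C; E/D] holding=-

step 1 (unstack(A, B)): towers=[E/D/C/B] holding=A
step 2 (putdown(A)): towers=[A; E/D/C/B] holding=-
step 3 (unstack(B, C)): towers=[A; E/D/C] holding=B
step 4 (putdown(B)): towers=[A; B; E/D/C] holding=-
step 5 (unstack(C, D)): towers=[A; B; E/D] holding=C
step 6 (putdown(C)): towers=[A; B; C; E/D] holding=-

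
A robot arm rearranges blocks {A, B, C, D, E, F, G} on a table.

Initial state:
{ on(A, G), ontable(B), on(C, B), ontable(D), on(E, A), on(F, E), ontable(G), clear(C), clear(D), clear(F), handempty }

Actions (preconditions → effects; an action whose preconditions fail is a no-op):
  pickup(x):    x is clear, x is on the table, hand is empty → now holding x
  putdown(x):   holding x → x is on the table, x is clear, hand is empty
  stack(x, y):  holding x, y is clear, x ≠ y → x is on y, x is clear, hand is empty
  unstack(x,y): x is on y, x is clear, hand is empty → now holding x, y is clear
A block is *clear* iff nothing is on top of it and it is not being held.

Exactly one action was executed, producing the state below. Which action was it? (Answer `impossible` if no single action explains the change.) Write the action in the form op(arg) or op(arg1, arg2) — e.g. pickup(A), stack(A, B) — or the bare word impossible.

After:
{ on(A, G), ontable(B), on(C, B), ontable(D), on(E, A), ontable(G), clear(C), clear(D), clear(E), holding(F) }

target: towers=[B/C; D; G/A/E] holding=F
     unstack(F, E) → towers=[B/C; D; G/A/E] holding=F  ← match
         pickup(D) → towers=[B/C; G/A/E/F] holding=D
     unstack(C, B) → towers=[B; D; G/A/E/F] holding=C

unstack(F, E)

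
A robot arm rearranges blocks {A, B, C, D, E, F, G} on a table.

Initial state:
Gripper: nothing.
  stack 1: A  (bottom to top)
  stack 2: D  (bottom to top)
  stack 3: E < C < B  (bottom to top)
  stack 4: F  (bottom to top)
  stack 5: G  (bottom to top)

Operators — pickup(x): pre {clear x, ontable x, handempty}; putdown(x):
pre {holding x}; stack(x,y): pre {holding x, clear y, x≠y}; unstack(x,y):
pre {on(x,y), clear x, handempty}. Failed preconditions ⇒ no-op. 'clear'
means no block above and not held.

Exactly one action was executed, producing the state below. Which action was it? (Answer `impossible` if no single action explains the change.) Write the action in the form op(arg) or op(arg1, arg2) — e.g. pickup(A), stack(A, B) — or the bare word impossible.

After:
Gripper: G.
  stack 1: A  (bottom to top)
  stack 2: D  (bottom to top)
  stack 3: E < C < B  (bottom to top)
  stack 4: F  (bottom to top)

pickup(G)

target: towers=[A; D; E/C/B; F] holding=G
     unstack(B, C) → towers=[A; D; E/C; F; G] holding=B
         pickup(F) → towers=[A; D; E/C/B; G] holding=F
         pickup(G) → towers=[A; D; E/C/B; F] holding=G  ← match
         pickup(D) → towers=[A; E/C/B; F; G] holding=D
         pickup(A) → towers=[D; E/C/B; F; G] holding=A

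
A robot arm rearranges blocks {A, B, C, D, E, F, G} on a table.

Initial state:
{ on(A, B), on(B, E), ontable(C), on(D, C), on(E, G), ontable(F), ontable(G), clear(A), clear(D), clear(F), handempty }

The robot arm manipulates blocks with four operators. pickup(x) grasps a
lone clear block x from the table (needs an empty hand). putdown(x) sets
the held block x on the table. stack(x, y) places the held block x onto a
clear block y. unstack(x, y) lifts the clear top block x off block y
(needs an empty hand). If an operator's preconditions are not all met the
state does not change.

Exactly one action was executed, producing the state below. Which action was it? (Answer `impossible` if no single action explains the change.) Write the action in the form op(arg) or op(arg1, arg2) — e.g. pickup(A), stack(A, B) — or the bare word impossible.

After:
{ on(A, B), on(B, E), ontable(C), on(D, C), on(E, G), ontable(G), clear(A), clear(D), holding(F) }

target: towers=[C/D; G/E/B/A] holding=F
         pickup(F) → towers=[C/D; G/E/B/A] holding=F  ← match
     unstack(D, C) → towers=[C; F; G/E/B/A] holding=D
     unstack(A, B) → towers=[C/D; F; G/E/B] holding=A

pickup(F)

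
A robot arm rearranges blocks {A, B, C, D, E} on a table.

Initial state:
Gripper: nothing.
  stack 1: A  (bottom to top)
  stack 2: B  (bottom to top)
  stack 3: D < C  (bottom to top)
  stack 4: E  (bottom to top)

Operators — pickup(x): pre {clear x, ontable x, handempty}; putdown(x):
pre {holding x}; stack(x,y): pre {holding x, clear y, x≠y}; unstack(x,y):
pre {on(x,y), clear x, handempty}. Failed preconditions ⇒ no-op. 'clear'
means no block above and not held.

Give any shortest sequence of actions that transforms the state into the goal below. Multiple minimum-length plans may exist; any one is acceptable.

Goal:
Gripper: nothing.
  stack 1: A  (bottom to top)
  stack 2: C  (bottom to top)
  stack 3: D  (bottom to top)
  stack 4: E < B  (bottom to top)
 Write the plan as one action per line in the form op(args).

step 1 (pickup(B)): towers=[A; D/C; E] holding=B
step 2 (stack(B, E)): towers=[A; D/C; E/B] holding=-
step 3 (unstack(C, D)): towers=[A; D; E/B] holding=C
step 4 (putdown(C)): towers=[A; C; D; E/B] holding=-
goal check: towers=[A; C; D; E/B] holding=- — reached (length 4, optimal by BFS)

pickup(B)
stack(B, E)
unstack(C, D)
putdown(C)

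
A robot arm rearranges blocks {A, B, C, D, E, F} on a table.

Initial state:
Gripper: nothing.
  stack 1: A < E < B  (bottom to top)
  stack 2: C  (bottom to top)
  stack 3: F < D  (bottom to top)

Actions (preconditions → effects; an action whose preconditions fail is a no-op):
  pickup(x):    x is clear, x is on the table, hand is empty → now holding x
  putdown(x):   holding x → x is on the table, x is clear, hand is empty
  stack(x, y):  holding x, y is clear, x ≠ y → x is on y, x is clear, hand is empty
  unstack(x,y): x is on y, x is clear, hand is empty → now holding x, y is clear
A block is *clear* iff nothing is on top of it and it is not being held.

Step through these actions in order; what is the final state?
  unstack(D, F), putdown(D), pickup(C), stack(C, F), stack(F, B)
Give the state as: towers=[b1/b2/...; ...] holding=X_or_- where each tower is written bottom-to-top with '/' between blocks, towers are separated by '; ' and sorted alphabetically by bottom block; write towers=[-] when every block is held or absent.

step 1 (unstack(D, F)): towers=[A/E/B; C; F] holding=D
step 2 (putdown(D)): towers=[A/E/B; C; D; F] holding=-
step 3 (pickup(C)): towers=[A/E/B; D; F] holding=C
step 4 (stack(C, F)): towers=[A/E/B; D; F/C] holding=-
step 5 (stack(F, B)) [no-op]: towers=[A/E/B; D; F/C] holding=-

towers=[A/E/B; D; F/C] holding=-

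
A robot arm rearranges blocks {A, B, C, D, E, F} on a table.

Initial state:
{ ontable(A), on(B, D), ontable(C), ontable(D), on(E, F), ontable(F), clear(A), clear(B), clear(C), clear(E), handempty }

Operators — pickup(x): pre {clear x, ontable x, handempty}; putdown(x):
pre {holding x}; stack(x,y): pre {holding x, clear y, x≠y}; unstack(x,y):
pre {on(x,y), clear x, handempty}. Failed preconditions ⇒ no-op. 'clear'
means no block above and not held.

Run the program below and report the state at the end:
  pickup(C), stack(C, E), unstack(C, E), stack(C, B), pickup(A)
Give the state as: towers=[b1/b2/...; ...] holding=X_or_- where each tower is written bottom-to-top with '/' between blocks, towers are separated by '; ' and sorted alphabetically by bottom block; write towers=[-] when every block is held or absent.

towers=[D/B/C; F/E] holding=A

step 1 (pickup(C)): towers=[A; D/B; F/E] holding=C
step 2 (stack(C, E)): towers=[A; D/B; F/E/C] holding=-
step 3 (unstack(C, E)): towers=[A; D/B; F/E] holding=C
step 4 (stack(C, B)): towers=[A; D/B/C; F/E] holding=-
step 5 (pickup(A)): towers=[D/B/C; F/E] holding=A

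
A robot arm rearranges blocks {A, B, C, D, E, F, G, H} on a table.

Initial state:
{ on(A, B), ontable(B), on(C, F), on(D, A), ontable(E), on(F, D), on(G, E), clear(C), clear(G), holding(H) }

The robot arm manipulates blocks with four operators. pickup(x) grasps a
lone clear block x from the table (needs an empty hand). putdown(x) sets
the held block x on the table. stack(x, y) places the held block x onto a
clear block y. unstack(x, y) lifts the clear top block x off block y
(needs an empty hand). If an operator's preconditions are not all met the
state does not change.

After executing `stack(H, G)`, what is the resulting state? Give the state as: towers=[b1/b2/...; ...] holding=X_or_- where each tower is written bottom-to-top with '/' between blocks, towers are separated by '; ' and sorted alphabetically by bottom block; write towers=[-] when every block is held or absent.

towers=[B/A/D/F/C; E/G/H] holding=-

before: towers=[B/A/D/F/C; E/G] holding=H
pre[stack(H, G)]: holding(H) ✓, clear(G) ✓, H≠G ✓
all met → apply stack(H, G)
after:  towers=[B/A/D/F/C; E/G/H] holding=-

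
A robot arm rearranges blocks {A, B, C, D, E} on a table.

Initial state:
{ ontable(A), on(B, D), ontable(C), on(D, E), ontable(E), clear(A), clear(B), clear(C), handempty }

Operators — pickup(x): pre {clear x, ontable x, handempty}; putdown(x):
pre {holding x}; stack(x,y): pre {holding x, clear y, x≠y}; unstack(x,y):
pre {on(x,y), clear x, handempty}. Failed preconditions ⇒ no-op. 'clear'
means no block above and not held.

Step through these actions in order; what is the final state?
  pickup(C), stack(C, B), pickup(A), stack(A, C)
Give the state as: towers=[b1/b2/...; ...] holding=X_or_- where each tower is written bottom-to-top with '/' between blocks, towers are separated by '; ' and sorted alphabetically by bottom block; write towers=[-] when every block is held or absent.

towers=[E/D/B/C/A] holding=-

step 1 (pickup(C)): towers=[A; E/D/B] holding=C
step 2 (stack(C, B)): towers=[A; E/D/B/C] holding=-
step 3 (pickup(A)): towers=[E/D/B/C] holding=A
step 4 (stack(A, C)): towers=[E/D/B/C/A] holding=-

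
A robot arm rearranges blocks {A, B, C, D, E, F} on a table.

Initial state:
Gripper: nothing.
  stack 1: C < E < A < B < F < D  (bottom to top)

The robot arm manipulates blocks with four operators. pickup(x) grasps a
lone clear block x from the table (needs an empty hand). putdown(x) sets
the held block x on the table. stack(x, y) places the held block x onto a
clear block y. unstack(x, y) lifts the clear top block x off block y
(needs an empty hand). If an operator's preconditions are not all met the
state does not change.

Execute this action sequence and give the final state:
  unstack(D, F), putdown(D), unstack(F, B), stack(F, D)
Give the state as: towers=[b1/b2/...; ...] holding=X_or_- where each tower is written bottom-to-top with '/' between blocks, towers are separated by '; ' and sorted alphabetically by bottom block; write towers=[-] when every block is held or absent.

towers=[C/E/A/B; D/F] holding=-

step 1 (unstack(D, F)): towers=[C/E/A/B/F] holding=D
step 2 (putdown(D)): towers=[C/E/A/B/F; D] holding=-
step 3 (unstack(F, B)): towers=[C/E/A/B; D] holding=F
step 4 (stack(F, D)): towers=[C/E/A/B; D/F] holding=-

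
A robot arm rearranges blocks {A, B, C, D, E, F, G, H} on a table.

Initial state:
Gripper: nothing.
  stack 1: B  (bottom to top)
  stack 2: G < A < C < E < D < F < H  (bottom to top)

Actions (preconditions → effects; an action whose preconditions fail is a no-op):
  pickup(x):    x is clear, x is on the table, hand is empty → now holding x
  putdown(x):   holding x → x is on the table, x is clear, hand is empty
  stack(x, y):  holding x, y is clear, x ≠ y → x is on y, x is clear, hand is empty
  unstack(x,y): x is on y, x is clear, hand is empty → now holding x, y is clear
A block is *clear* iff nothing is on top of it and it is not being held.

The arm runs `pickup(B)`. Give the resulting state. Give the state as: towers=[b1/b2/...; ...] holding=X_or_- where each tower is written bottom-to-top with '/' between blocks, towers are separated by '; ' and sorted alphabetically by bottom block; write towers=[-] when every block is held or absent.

before: towers=[B; G/A/C/E/D/F/H] holding=-
pre[pickup(B)]: clear(B) ok, ontable(B) ok, handempty ok
all met → apply pickup(B)
after:  towers=[G/A/C/E/D/F/H] holding=B

towers=[G/A/C/E/D/F/H] holding=B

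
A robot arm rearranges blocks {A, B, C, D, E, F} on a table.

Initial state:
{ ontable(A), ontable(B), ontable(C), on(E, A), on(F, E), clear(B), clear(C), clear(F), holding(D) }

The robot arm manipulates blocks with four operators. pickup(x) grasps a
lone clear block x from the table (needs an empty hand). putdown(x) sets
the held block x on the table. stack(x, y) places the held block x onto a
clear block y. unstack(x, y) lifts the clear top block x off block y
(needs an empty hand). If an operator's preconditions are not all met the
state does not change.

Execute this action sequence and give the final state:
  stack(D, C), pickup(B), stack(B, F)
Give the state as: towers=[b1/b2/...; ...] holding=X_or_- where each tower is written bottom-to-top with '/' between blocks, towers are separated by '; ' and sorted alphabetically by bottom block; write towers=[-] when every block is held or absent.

towers=[A/E/F/B; C/D] holding=-

step 1 (stack(D, C)): towers=[A/E/F; B; C/D] holding=-
step 2 (pickup(B)): towers=[A/E/F; C/D] holding=B
step 3 (stack(B, F)): towers=[A/E/F/B; C/D] holding=-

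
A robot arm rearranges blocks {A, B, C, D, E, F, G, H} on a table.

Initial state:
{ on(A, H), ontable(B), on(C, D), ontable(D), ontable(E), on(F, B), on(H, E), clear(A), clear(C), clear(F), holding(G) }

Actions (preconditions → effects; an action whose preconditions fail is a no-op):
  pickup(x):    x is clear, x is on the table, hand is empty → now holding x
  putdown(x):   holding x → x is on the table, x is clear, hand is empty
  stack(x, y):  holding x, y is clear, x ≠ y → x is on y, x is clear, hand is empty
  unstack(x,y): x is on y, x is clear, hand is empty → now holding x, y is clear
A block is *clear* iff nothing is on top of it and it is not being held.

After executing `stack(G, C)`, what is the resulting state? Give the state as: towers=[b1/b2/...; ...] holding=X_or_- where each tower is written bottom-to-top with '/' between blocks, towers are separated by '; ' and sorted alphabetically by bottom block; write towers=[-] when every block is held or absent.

towers=[B/F; D/C/G; E/H/A] holding=-

before: towers=[B/F; D/C; E/H/A] holding=G
pre[stack(G, C)]: holding(G) ✓, clear(C) ✓, G≠C ✓
all met → apply stack(G, C)
after:  towers=[B/F; D/C/G; E/H/A] holding=-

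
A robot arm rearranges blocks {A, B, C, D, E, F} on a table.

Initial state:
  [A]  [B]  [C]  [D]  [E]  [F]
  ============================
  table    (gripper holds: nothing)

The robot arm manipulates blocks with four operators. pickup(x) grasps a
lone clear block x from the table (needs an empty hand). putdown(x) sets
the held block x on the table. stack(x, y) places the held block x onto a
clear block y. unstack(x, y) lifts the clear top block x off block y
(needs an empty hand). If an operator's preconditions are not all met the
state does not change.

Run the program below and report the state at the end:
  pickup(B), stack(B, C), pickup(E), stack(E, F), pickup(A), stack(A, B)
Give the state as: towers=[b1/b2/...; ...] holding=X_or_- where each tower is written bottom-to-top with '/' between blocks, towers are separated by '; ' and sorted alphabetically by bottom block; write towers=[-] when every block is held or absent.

step 1 (pickup(B)): towers=[A; C; D; E; F] holding=B
step 2 (stack(B, C)): towers=[A; C/B; D; E; F] holding=-
step 3 (pickup(E)): towers=[A; C/B; D; F] holding=E
step 4 (stack(E, F)): towers=[A; C/B; D; F/E] holding=-
step 5 (pickup(A)): towers=[C/B; D; F/E] holding=A
step 6 (stack(A, B)): towers=[C/B/A; D; F/E] holding=-

towers=[C/B/A; D; F/E] holding=-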